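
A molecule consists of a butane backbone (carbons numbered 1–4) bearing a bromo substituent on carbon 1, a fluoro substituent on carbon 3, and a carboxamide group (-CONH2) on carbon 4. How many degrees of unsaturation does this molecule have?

1

Atom tally by fragment:
  BrCH2 → C:1 H:2 Br:1
  CH2 → C:1 H:2
  CH(F) → C:1 H:1 F:1
  CH2CONH2 → C:2 H:4 O:1 N:1
Element totals:
  C: 5
  H: 9
  Br: 1
  F: 1
  N: 1
  O: 1
Molecular formula: C5H9BrFNO.
DoU = (2C + 2 + N − H − X) / 2 = (2·5 + 2 + 1 − 9 − 2) / 2 = 1.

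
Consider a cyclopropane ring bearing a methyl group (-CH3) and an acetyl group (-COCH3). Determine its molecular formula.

C6H10O

Atom tally by fragment:
  cyclopropane ring core → C:3 H:6
  (− 2 ring H displaced by substituents)
  + CH3 → C:1 H:3
  + COCH3 → C:2 H:3 O:1
Element totals:
  C: 6
  H: 10
  O: 1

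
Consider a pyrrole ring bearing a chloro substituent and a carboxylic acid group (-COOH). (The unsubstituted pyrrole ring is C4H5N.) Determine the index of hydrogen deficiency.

Atom tally by fragment:
  pyrrole ring core → C:4 H:5 N:1
  (− 2 ring H displaced by substituents)
  + Cl → Cl:1
  + COOH → C:1 H:1 O:2
Element totals:
  C: 5
  H: 4
  Cl: 1
  N: 1
  O: 2
Molecular formula: C5H4ClNO2.
DoU = (2C + 2 + N − H − X) / 2 = (2·5 + 2 + 1 − 4 − 1) / 2 = 4.

4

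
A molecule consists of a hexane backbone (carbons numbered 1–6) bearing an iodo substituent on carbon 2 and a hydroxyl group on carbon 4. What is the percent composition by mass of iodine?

55.64%

Atom tally by fragment:
  CH3 → C:1 H:3
  CH(I) → C:1 H:1 I:1
  CH2 → C:1 H:2
  CH(OH) → C:1 H:2 O:1
  CH2 → C:1 H:2
  CH3 → C:1 H:3
Element totals:
  C: 6
  H: 13
  I: 1
  O: 1
Molecular formula: C6H13IO.
Molar mass = 228.073 g/mol.
Mass from I: 1 × 126.904 = 126.904 g/mol.
%I = 126.904 / 228.073 × 100 = 55.64%.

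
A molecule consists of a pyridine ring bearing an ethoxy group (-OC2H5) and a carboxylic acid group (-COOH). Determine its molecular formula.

C8H9NO3

Atom tally by fragment:
  pyridine ring core → C:5 H:5 N:1
  (− 2 ring H displaced by substituents)
  + OC2H5 → C:2 H:5 O:1
  + COOH → C:1 H:1 O:2
Element totals:
  C: 8
  H: 9
  N: 1
  O: 3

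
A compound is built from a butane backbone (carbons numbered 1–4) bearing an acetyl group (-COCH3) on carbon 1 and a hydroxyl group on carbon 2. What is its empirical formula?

Atom tally by fragment:
  CH3COCH2 → C:3 H:5 O:1
  CH(OH) → C:1 H:2 O:1
  CH2 → C:1 H:2
  CH3 → C:1 H:3
Element totals:
  C: 6
  H: 12
  O: 2
Molecular formula: C6H12O2.
gcd of subscripts = 2; dividing each by 2:
  C: 6/2 = 3
  H: 12/2 = 6
  O: 2/2 = 1

C3H6O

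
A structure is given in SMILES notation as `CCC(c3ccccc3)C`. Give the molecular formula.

C10H14

Atom tally by fragment:
  CH3 → C:1 H:3
  CH2 → C:1 H:2
  CH(C6H5) → C:7 H:6
  CH3 → C:1 H:3
Element totals:
  C: 10
  H: 14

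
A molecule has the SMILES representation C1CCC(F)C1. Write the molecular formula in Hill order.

C5H9F

Atom tally by fragment:
  cyclopentane ring core → C:5 H:10
  (− 1 ring H displaced by substituents)
  + F → F:1
Element totals:
  C: 5
  H: 9
  F: 1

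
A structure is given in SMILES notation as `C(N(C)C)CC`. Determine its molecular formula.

Atom tally by fragment:
  (CH3)2NCH2 → C:3 H:8 N:1
  CH2 → C:1 H:2
  CH3 → C:1 H:3
Element totals:
  C: 5
  H: 13
  N: 1

C5H13N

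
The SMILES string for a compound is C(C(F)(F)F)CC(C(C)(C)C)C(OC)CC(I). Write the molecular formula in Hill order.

C12H22F3IO

Atom tally by fragment:
  F3CCH2 → C:2 H:2 F:3
  CH2 → C:1 H:2
  CH(C(CH3)3) → C:5 H:10
  CH(OCH3) → C:2 H:4 O:1
  CH2 → C:1 H:2
  CH2I → C:1 H:2 I:1
Element totals:
  C: 12
  H: 22
  F: 3
  I: 1
  O: 1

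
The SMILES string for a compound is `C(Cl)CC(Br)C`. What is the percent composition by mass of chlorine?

Atom tally by fragment:
  ClCH2 → C:1 H:2 Cl:1
  CH2 → C:1 H:2
  CH(Br) → C:1 H:1 Br:1
  CH3 → C:1 H:3
Element totals:
  C: 4
  H: 8
  Br: 1
  Cl: 1
Molecular formula: C4H8BrCl.
Molar mass = 171.462 g/mol.
Mass from Cl: 1 × 35.45 = 35.450 g/mol.
%Cl = 35.450 / 171.462 × 100 = 20.68%.

20.68%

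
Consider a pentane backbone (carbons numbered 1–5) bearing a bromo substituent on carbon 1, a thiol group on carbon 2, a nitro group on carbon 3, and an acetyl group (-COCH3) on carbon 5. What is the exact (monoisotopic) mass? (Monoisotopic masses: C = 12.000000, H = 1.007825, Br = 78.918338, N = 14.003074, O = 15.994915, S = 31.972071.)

Atom tally by fragment:
  BrCH2 → C:1 H:2 Br:1
  CH(SH) → C:1 H:2 S:1
  CH(NO2) → C:1 H:1 N:1 O:2
  CH2 → C:1 H:2
  CH2COCH3 → C:3 H:5 O:1
Element totals:
  C: 7
  H: 12
  Br: 1
  N: 1
  O: 3
  S: 1
Molecular formula: C7H12BrNO3S.
  M = 7(12.0) + 12(1.007825) + 78.918338 + 14.003074 + 3(15.994915) + 31.972071
    = 84.000000 + 12.093900 + 78.918338 + 14.003074 + 47.984745 + 31.972071 = 268.972128

268.9721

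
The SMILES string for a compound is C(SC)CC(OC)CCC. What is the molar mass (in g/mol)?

Atom tally by fragment:
  CH3SCH2 → C:2 H:5 S:1
  CH2 → C:1 H:2
  CH(OCH3) → C:2 H:4 O:1
  CH2 → C:1 H:2
  CH2 → C:1 H:2
  CH3 → C:1 H:3
Element totals:
  C: 8
  H: 18
  O: 1
  S: 1
Molecular formula: C8H18OS.
  M = 8(12.011) + 18(1.008) + 15.999 + 32.06
    = 96.088 + 18.144 + 15.999 + 32.060 = 162.291

162.29 g/mol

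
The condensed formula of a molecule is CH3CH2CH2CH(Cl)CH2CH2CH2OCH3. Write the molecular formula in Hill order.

Atom tally by fragment:
  CH3 → C:1 H:3
  CH2 → C:1 H:2
  CH2 → C:1 H:2
  CH(Cl) → C:1 H:1 Cl:1
  CH2 → C:1 H:2
  CH2 → C:1 H:2
  CH2OCH3 → C:2 H:5 O:1
Element totals:
  C: 8
  H: 17
  Cl: 1
  O: 1

C8H17ClO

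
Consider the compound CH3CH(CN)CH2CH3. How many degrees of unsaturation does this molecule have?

2

Atom tally by fragment:
  CH3 → C:1 H:3
  CH(CN) → C:2 H:1 N:1
  CH2 → C:1 H:2
  CH3 → C:1 H:3
Element totals:
  C: 5
  H: 9
  N: 1
Molecular formula: C5H9N.
DoU = (2C + 2 + N − H − X) / 2 = (2·5 + 2 + 1 − 9 − 0) / 2 = 2.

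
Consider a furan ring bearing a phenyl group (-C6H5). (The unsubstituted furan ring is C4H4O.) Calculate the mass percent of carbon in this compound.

83.31%

Atom tally by fragment:
  furan ring core → C:4 H:4 O:1
  (− 1 ring H displaced by substituents)
  + C6H5 → C:6 H:5
Element totals:
  C: 10
  H: 8
  O: 1
Molecular formula: C10H8O.
Molar mass = 144.173 g/mol.
Mass from C: 10 × 12.011 = 120.110 g/mol.
%C = 120.110 / 144.173 × 100 = 83.31%.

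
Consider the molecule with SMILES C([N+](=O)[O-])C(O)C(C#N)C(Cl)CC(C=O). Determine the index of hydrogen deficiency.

4

Atom tally by fragment:
  O2NCH2 → C:1 H:2 N:1 O:2
  CH(OH) → C:1 H:2 O:1
  CH(CN) → C:2 H:1 N:1
  CH(Cl) → C:1 H:1 Cl:1
  CH2 → C:1 H:2
  CH2CHO → C:2 H:3 O:1
Element totals:
  C: 8
  H: 11
  Cl: 1
  N: 2
  O: 4
Molecular formula: C8H11ClN2O4.
DoU = (2C + 2 + N − H − X) / 2 = (2·8 + 2 + 2 − 11 − 1) / 2 = 4.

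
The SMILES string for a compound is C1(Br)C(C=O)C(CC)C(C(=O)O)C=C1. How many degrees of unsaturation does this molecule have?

4

Atom tally by fragment:
  cyclohexene ring core → C:6 H:10
  (− 4 ring H displaced by substituents)
  + Br → Br:1
  + CHO → C:1 H:1 O:1
  + C2H5 → C:2 H:5
  + COOH → C:1 H:1 O:2
Element totals:
  C: 10
  H: 13
  Br: 1
  O: 3
Molecular formula: C10H13BrO3.
DoU = (2C + 2 + N − H − X) / 2 = (2·10 + 2 + 0 − 13 − 1) / 2 = 4.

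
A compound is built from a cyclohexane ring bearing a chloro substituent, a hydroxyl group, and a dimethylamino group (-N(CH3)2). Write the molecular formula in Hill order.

C8H16ClNO

Atom tally by fragment:
  cyclohexane ring core → C:6 H:12
  (− 3 ring H displaced by substituents)
  + Cl → Cl:1
  + OH → O:1 H:1
  + N(CH3)2 → N:1 C:2 H:6
Element totals:
  C: 8
  H: 16
  Cl: 1
  N: 1
  O: 1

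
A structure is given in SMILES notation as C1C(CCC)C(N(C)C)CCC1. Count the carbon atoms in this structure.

11

Atom tally by fragment:
  cyclohexane ring core → C:6 H:12
  (− 2 ring H displaced by substituents)
  + CH2CH2CH3 → C:3 H:7
  + N(CH3)2 → N:1 C:2 H:6
Element totals:
  C: 11
  H: 23
  N: 1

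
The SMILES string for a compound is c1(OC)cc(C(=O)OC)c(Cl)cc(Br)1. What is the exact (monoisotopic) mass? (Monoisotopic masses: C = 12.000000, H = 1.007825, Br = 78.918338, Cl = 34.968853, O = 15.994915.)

Atom tally by fragment:
  benzene ring core → C:6 H:6
  (− 4 ring H displaced by substituents)
  + OCH3 → C:1 H:3 O:1
  + COOCH3 → C:2 H:3 O:2
  + Cl → Cl:1
  + Br → Br:1
Element totals:
  C: 9
  H: 8
  Br: 1
  Cl: 1
  O: 3
Molecular formula: C9H8BrClO3.
  M = 9(12.0) + 8(1.007825) + 78.918338 + 34.968853 + 3(15.994915)
    = 108.000000 + 8.062600 + 78.918338 + 34.968853 + 47.984745 = 277.934536

277.9345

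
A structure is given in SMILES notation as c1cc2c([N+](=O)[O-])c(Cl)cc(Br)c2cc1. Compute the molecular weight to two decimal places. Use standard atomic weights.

Atom tally by fragment:
  naphthalene ring system core → C:10 H:8
  (− 3 ring H displaced by substituents)
  + NO2 → N:1 O:2
  + Cl → Cl:1
  + Br → Br:1
Element totals:
  C: 10
  H: 5
  Br: 1
  Cl: 1
  N: 1
  O: 2
Molecular formula: C10H5BrClNO2.
  M = 10(12.011) + 5(1.008) + 79.904 + 35.45 + 14.007 + 2(15.999)
    = 120.110 + 5.040 + 79.904 + 35.450 + 14.007 + 31.998 = 286.509

286.51 g/mol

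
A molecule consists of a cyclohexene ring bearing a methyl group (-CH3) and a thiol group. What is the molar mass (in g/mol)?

128.23 g/mol

Atom tally by fragment:
  cyclohexene ring core → C:6 H:10
  (− 2 ring H displaced by substituents)
  + CH3 → C:1 H:3
  + SH → S:1 H:1
Element totals:
  C: 7
  H: 12
  S: 1
Molecular formula: C7H12S.
  M = 7(12.011) + 12(1.008) + 32.06
    = 84.077 + 12.096 + 32.060 = 128.233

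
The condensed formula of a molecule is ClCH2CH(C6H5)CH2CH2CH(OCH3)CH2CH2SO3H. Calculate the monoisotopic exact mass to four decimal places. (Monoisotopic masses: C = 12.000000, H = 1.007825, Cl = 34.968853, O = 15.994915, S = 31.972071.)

Element totals:
  C: 14
  H: 21
  Cl: 1
  O: 4
  S: 1
Molecular formula: C14H21ClO4S.
  M = 14(12.0) + 21(1.007825) + 34.968853 + 4(15.994915) + 31.972071
    = 168.000000 + 21.164325 + 34.968853 + 63.979660 + 31.972071 = 320.084909

320.0849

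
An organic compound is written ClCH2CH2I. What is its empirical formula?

C2H4ClI

Element totals:
  C: 2
  H: 4
  Cl: 1
  I: 1
Molecular formula: C2H4ClI.
gcd of subscripts (2, 1, 4, 1) = 1, so the empirical formula equals the molecular formula.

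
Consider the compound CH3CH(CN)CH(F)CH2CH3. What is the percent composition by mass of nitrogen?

Element totals:
  C: 6
  H: 10
  F: 1
  N: 1
Molecular formula: C6H10FN.
Molar mass = 115.151 g/mol.
Mass from N: 1 × 14.007 = 14.007 g/mol.
%N = 14.007 / 115.151 × 100 = 12.16%.

12.16%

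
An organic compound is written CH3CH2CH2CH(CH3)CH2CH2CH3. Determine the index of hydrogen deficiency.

Atom tally by fragment:
  CH3 → C:1 H:3
  CH2 → C:1 H:2
  CH2 → C:1 H:2
  CH(CH3) → C:2 H:4
  CH2 → C:1 H:2
  CH2 → C:1 H:2
  CH3 → C:1 H:3
Element totals:
  C: 8
  H: 18
Molecular formula: C8H18.
DoU = (2C + 2 + N − H − X) / 2 = (2·8 + 2 + 0 − 18 − 0) / 2 = 0.

0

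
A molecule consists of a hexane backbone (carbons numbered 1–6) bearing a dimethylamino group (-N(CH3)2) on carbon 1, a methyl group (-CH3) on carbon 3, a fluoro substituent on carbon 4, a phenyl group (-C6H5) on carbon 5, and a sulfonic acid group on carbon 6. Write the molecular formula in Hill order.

Atom tally by fragment:
  (CH3)2NCH2 → C:3 H:8 N:1
  CH2 → C:1 H:2
  CH(CH3) → C:2 H:4
  CH(F) → C:1 H:1 F:1
  CH(C6H5) → C:7 H:6
  CH2SO3H → C:1 H:3 S:1 O:3
Element totals:
  C: 15
  H: 24
  F: 1
  N: 1
  O: 3
  S: 1

C15H24FNO3S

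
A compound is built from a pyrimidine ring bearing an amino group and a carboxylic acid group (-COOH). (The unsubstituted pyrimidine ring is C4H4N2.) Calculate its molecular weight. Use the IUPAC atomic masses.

139.11 g/mol

Atom tally by fragment:
  pyrimidine ring core → C:4 H:4 N:2
  (− 2 ring H displaced by substituents)
  + NH2 → N:1 H:2
  + COOH → C:1 H:1 O:2
Element totals:
  C: 5
  H: 5
  N: 3
  O: 2
Molecular formula: C5H5N3O2.
  M = 5(12.011) + 5(1.008) + 3(14.007) + 2(15.999)
    = 60.055 + 5.040 + 42.021 + 31.998 = 139.114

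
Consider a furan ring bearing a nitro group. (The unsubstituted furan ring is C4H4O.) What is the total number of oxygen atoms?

Atom tally by fragment:
  furan ring core → C:4 H:4 O:1
  (− 1 ring H displaced by substituents)
  + NO2 → N:1 O:2
Element totals:
  C: 4
  H: 3
  N: 1
  O: 3

3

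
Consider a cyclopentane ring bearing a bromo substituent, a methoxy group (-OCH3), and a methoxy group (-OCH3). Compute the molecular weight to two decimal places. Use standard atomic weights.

209.08 g/mol

Atom tally by fragment:
  cyclopentane ring core → C:5 H:10
  (− 3 ring H displaced by substituents)
  + Br → Br:1
  + OCH3 → C:1 H:3 O:1
  + OCH3 → C:1 H:3 O:1
Element totals:
  C: 7
  H: 13
  Br: 1
  O: 2
Molecular formula: C7H13BrO2.
  M = 7(12.011) + 13(1.008) + 79.904 + 2(15.999)
    = 84.077 + 13.104 + 79.904 + 31.998 = 209.083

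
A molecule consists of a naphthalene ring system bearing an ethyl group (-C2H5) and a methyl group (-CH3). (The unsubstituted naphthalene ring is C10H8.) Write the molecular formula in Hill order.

Atom tally by fragment:
  naphthalene ring system core → C:10 H:8
  (− 2 ring H displaced by substituents)
  + C2H5 → C:2 H:5
  + CH3 → C:1 H:3
Element totals:
  C: 13
  H: 14

C13H14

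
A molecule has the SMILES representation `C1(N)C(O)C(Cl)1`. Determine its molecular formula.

Atom tally by fragment:
  cyclopropane ring core → C:3 H:6
  (− 3 ring H displaced by substituents)
  + NH2 → N:1 H:2
  + OH → O:1 H:1
  + Cl → Cl:1
Element totals:
  C: 3
  H: 6
  Cl: 1
  N: 1
  O: 1

C3H6ClNO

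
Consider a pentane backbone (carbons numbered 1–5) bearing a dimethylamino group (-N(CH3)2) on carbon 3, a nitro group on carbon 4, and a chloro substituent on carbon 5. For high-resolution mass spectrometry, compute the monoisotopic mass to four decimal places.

Atom tally by fragment:
  CH3 → C:1 H:3
  CH2 → C:1 H:2
  CH(N(CH3)2) → C:3 H:7 N:1
  CH(NO2) → C:1 H:1 N:1 O:2
  CH2Cl → C:1 H:2 Cl:1
Element totals:
  C: 7
  H: 15
  Cl: 1
  N: 2
  O: 2
Molecular formula: C7H15ClN2O2.
  M = 7(12.0) + 15(1.007825) + 34.968853 + 2(14.003074) + 2(15.994915)
    = 84.000000 + 15.117375 + 34.968853 + 28.006148 + 31.989830 = 194.082206

194.0822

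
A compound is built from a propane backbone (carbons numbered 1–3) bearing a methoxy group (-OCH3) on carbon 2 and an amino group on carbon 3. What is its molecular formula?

Atom tally by fragment:
  CH3 → C:1 H:3
  CH(OCH3) → C:2 H:4 O:1
  CH2NH2 → C:1 H:4 N:1
Element totals:
  C: 4
  H: 11
  N: 1
  O: 1

C4H11NO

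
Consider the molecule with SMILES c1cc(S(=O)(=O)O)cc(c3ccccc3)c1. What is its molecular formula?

C12H10O3S

Atom tally by fragment:
  benzene ring core → C:6 H:6
  (− 2 ring H displaced by substituents)
  + SO3H → S:1 O:3 H:1
  + C6H5 → C:6 H:5
Element totals:
  C: 12
  H: 10
  O: 3
  S: 1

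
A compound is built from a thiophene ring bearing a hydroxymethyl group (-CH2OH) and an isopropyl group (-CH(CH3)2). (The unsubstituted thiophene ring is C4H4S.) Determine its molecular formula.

Atom tally by fragment:
  thiophene ring core → C:4 H:4 S:1
  (− 2 ring H displaced by substituents)
  + CH2OH → C:1 H:3 O:1
  + CH(CH3)2 → C:3 H:7
Element totals:
  C: 8
  H: 12
  O: 1
  S: 1

C8H12OS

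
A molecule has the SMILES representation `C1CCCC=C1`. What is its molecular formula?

Atom tally by fragment:
  cyclohexene ring core → C:6 H:10
Element totals:
  C: 6
  H: 10

C6H10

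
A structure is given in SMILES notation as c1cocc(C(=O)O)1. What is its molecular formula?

Atom tally by fragment:
  furan ring core → C:4 H:4 O:1
  (− 1 ring H displaced by substituents)
  + COOH → C:1 H:1 O:2
Element totals:
  C: 5
  H: 4
  O: 3

C5H4O3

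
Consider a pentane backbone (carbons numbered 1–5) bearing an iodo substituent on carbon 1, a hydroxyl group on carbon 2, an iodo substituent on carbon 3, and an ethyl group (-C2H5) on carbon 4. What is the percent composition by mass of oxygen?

Atom tally by fragment:
  ICH2 → C:1 H:2 I:1
  CH(OH) → C:1 H:2 O:1
  CH(I) → C:1 H:1 I:1
  CH(C2H5) → C:3 H:6
  CH3 → C:1 H:3
Element totals:
  C: 7
  H: 14
  I: 2
  O: 1
Molecular formula: C7H14I2O.
Molar mass = 367.996 g/mol.
Mass from O: 1 × 15.999 = 15.999 g/mol.
%O = 15.999 / 367.996 × 100 = 4.35%.

4.35%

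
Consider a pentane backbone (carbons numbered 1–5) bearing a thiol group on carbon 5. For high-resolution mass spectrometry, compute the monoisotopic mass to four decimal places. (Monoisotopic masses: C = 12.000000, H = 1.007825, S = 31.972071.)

Atom tally by fragment:
  CH3 → C:1 H:3
  CH2 → C:1 H:2
  CH2 → C:1 H:2
  CH2 → C:1 H:2
  CH2SH → C:1 H:3 S:1
Element totals:
  C: 5
  H: 12
  S: 1
Molecular formula: C5H12S.
  M = 5(12.0) + 12(1.007825) + 31.972071
    = 60.000000 + 12.093900 + 31.972071 = 104.065971

104.0660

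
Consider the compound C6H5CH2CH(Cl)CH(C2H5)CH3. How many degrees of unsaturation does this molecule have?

4

Element totals:
  C: 12
  H: 17
  Cl: 1
Molecular formula: C12H17Cl.
DoU = (2C + 2 + N − H − X) / 2 = (2·12 + 2 + 0 − 17 − 1) / 2 = 4.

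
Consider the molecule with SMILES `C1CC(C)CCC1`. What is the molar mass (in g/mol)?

98.19 g/mol

Atom tally by fragment:
  cyclohexane ring core → C:6 H:12
  (− 1 ring H displaced by substituents)
  + CH3 → C:1 H:3
Element totals:
  C: 7
  H: 14
Molecular formula: C7H14.
  M = 7(12.011) + 14(1.008)
    = 84.077 + 14.112 = 98.189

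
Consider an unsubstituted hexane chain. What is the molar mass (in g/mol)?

Atom tally by fragment:
  CH3 → C:1 H:3
  CH2 → C:1 H:2
  CH2 → C:1 H:2
  CH2 → C:1 H:2
  CH2 → C:1 H:2
  CH3 → C:1 H:3
Element totals:
  C: 6
  H: 14
Molecular formula: C6H14.
  M = 6(12.011) + 14(1.008)
    = 72.066 + 14.112 = 86.178

86.18 g/mol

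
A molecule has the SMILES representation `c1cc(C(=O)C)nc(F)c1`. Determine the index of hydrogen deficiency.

5

Atom tally by fragment:
  pyridine ring core → C:5 H:5 N:1
  (− 2 ring H displaced by substituents)
  + COCH3 → C:2 H:3 O:1
  + F → F:1
Element totals:
  C: 7
  H: 6
  F: 1
  N: 1
  O: 1
Molecular formula: C7H6FNO.
DoU = (2C + 2 + N − H − X) / 2 = (2·7 + 2 + 1 − 6 − 1) / 2 = 5.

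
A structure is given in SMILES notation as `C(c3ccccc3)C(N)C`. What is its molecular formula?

C9H13N

Atom tally by fragment:
  C6H5CH2 → C:7 H:7
  CH(NH2) → C:1 H:3 N:1
  CH3 → C:1 H:3
Element totals:
  C: 9
  H: 13
  N: 1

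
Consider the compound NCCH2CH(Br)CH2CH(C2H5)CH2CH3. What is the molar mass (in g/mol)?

Atom tally by fragment:
  NCCH2 → C:2 H:2 N:1
  CH(Br) → C:1 H:1 Br:1
  CH2 → C:1 H:2
  CH(C2H5) → C:3 H:6
  CH2 → C:1 H:2
  CH3 → C:1 H:3
Element totals:
  C: 9
  H: 16
  Br: 1
  N: 1
Molecular formula: C9H16BrN.
  M = 9(12.011) + 16(1.008) + 79.904 + 14.007
    = 108.099 + 16.128 + 79.904 + 14.007 = 218.138

218.14 g/mol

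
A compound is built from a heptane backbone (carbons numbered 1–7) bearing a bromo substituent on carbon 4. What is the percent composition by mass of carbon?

Atom tally by fragment:
  CH3 → C:1 H:3
  CH2 → C:1 H:2
  CH2 → C:1 H:2
  CH(Br) → C:1 H:1 Br:1
  CH2 → C:1 H:2
  CH2 → C:1 H:2
  CH3 → C:1 H:3
Element totals:
  C: 7
  H: 15
  Br: 1
Molecular formula: C7H15Br.
Molar mass = 179.101 g/mol.
Mass from C: 7 × 12.011 = 84.077 g/mol.
%C = 84.077 / 179.101 × 100 = 46.94%.

46.94%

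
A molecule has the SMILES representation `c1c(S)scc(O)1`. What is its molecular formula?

C4H4OS2

Atom tally by fragment:
  thiophene ring core → C:4 H:4 S:1
  (− 2 ring H displaced by substituents)
  + SH → S:1 H:1
  + OH → O:1 H:1
Element totals:
  C: 4
  H: 4
  O: 1
  S: 2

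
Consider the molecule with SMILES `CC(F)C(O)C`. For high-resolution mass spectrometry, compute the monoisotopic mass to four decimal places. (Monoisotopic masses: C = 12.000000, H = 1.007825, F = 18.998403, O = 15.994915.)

92.0637

Atom tally by fragment:
  CH3 → C:1 H:3
  CH(F) → C:1 H:1 F:1
  CH(OH) → C:1 H:2 O:1
  CH3 → C:1 H:3
Element totals:
  C: 4
  H: 9
  F: 1
  O: 1
Molecular formula: C4H9FO.
  M = 4(12.0) + 9(1.007825) + 18.998403 + 15.994915
    = 48.000000 + 9.070425 + 18.998403 + 15.994915 = 92.063743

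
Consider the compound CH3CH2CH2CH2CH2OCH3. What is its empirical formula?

Atom tally by fragment:
  CH3 → C:1 H:3
  CH2 → C:1 H:2
  CH2 → C:1 H:2
  CH2 → C:1 H:2
  CH2OCH3 → C:2 H:5 O:1
Element totals:
  C: 6
  H: 14
  O: 1
Molecular formula: C6H14O.
gcd of subscripts (6, 14, 1) = 1, so the empirical formula equals the molecular formula.

C6H14O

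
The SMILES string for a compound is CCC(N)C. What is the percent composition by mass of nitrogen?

Atom tally by fragment:
  CH3 → C:1 H:3
  CH2 → C:1 H:2
  CH(NH2) → C:1 H:3 N:1
  CH3 → C:1 H:3
Element totals:
  C: 4
  H: 11
  N: 1
Molecular formula: C4H11N.
Molar mass = 73.139 g/mol.
Mass from N: 1 × 14.007 = 14.007 g/mol.
%N = 14.007 / 73.139 × 100 = 19.15%.

19.15%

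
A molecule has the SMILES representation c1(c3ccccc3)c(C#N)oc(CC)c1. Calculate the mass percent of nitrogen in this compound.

7.10%

Atom tally by fragment:
  furan ring core → C:4 H:4 O:1
  (− 3 ring H displaced by substituents)
  + C6H5 → C:6 H:5
  + CN → C:1 N:1
  + C2H5 → C:2 H:5
Element totals:
  C: 13
  H: 11
  N: 1
  O: 1
Molecular formula: C13H11NO.
Molar mass = 197.237 g/mol.
Mass from N: 1 × 14.007 = 14.007 g/mol.
%N = 14.007 / 197.237 × 100 = 7.10%.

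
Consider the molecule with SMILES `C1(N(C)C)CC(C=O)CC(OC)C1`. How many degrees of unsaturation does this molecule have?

Atom tally by fragment:
  cyclohexane ring core → C:6 H:12
  (− 3 ring H displaced by substituents)
  + N(CH3)2 → N:1 C:2 H:6
  + CHO → C:1 H:1 O:1
  + OCH3 → C:1 H:3 O:1
Element totals:
  C: 10
  H: 19
  N: 1
  O: 2
Molecular formula: C10H19NO2.
DoU = (2C + 2 + N − H − X) / 2 = (2·10 + 2 + 1 − 19 − 0) / 2 = 2.

2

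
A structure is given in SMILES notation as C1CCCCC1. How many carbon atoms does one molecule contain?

6

Atom tally by fragment:
  cyclohexane ring core → C:6 H:12
Element totals:
  C: 6
  H: 12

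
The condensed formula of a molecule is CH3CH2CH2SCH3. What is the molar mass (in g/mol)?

Atom tally by fragment:
  CH3 → C:1 H:3
  CH2 → C:1 H:2
  CH2SCH3 → C:2 H:5 S:1
Element totals:
  C: 4
  H: 10
  S: 1
Molecular formula: C4H10S.
  M = 4(12.011) + 10(1.008) + 32.06
    = 48.044 + 10.080 + 32.060 = 90.184

90.18 g/mol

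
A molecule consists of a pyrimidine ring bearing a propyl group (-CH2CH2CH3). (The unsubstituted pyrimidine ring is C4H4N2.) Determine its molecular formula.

Atom tally by fragment:
  pyrimidine ring core → C:4 H:4 N:2
  (− 1 ring H displaced by substituents)
  + CH2CH2CH3 → C:3 H:7
Element totals:
  C: 7
  H: 10
  N: 2

C7H10N2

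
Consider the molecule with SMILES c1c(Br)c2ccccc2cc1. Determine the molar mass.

Atom tally by fragment:
  naphthalene ring system core → C:10 H:8
  (− 1 ring H displaced by substituents)
  + Br → Br:1
Element totals:
  C: 10
  H: 7
  Br: 1
Molecular formula: C10H7Br.
  M = 10(12.011) + 7(1.008) + 79.904
    = 120.110 + 7.056 + 79.904 = 207.070

207.07 g/mol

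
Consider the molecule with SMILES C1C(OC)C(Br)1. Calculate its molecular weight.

151.00 g/mol

Atom tally by fragment:
  cyclopropane ring core → C:3 H:6
  (− 2 ring H displaced by substituents)
  + OCH3 → C:1 H:3 O:1
  + Br → Br:1
Element totals:
  C: 4
  H: 7
  Br: 1
  O: 1
Molecular formula: C4H7BrO.
  M = 4(12.011) + 7(1.008) + 79.904 + 15.999
    = 48.044 + 7.056 + 79.904 + 15.999 = 151.003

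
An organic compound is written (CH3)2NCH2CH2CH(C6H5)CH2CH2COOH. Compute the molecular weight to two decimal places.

Atom tally by fragment:
  (CH3)2NCH2 → C:3 H:8 N:1
  CH2 → C:1 H:2
  CH(C6H5) → C:7 H:6
  CH2 → C:1 H:2
  CH2COOH → C:2 H:3 O:2
Element totals:
  C: 14
  H: 21
  N: 1
  O: 2
Molecular formula: C14H21NO2.
  M = 14(12.011) + 21(1.008) + 14.007 + 2(15.999)
    = 168.154 + 21.168 + 14.007 + 31.998 = 235.327

235.33 g/mol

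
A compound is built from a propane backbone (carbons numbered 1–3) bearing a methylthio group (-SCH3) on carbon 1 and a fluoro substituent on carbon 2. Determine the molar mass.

108.17 g/mol

Atom tally by fragment:
  CH3SCH2 → C:2 H:5 S:1
  CH(F) → C:1 H:1 F:1
  CH3 → C:1 H:3
Element totals:
  C: 4
  H: 9
  F: 1
  S: 1
Molecular formula: C4H9FS.
  M = 4(12.011) + 9(1.008) + 18.998 + 32.06
    = 48.044 + 9.072 + 18.998 + 32.060 = 108.174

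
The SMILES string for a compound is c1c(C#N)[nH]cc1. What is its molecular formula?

Atom tally by fragment:
  pyrrole ring core → C:4 H:5 N:1
  (− 1 ring H displaced by substituents)
  + CN → C:1 N:1
Element totals:
  C: 5
  H: 4
  N: 2

C5H4N2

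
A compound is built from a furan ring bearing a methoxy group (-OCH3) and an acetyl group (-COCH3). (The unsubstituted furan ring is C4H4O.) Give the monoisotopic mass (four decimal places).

140.0473

Atom tally by fragment:
  furan ring core → C:4 H:4 O:1
  (− 2 ring H displaced by substituents)
  + OCH3 → C:1 H:3 O:1
  + COCH3 → C:2 H:3 O:1
Element totals:
  C: 7
  H: 8
  O: 3
Molecular formula: C7H8O3.
  M = 7(12.0) + 8(1.007825) + 3(15.994915)
    = 84.000000 + 8.062600 + 47.984745 = 140.047345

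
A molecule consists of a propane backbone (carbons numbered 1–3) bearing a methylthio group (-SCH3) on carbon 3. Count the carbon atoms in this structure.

Atom tally by fragment:
  CH3 → C:1 H:3
  CH2 → C:1 H:2
  CH2SCH3 → C:2 H:5 S:1
Element totals:
  C: 4
  H: 10
  S: 1

4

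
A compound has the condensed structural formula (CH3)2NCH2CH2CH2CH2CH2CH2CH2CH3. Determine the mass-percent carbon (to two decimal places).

76.36%

Element totals:
  C: 10
  H: 23
  N: 1
Molecular formula: C10H23N.
Molar mass = 157.301 g/mol.
Mass from C: 10 × 12.011 = 120.110 g/mol.
%C = 120.110 / 157.301 × 100 = 76.36%.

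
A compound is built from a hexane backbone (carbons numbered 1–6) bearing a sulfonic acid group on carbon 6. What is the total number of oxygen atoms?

Atom tally by fragment:
  CH3 → C:1 H:3
  CH2 → C:1 H:2
  CH2 → C:1 H:2
  CH2 → C:1 H:2
  CH2 → C:1 H:2
  CH2SO3H → C:1 H:3 S:1 O:3
Element totals:
  C: 6
  H: 14
  O: 3
  S: 1

3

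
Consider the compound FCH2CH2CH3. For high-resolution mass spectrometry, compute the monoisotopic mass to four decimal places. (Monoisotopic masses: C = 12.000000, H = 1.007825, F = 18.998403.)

62.0532

Element totals:
  C: 3
  H: 7
  F: 1
Molecular formula: C3H7F.
  M = 3(12.0) + 7(1.007825) + 18.998403
    = 36.000000 + 7.054775 + 18.998403 = 62.053178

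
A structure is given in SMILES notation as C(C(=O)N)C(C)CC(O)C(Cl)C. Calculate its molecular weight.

Atom tally by fragment:
  H2NOCCH2 → C:2 H:4 O:1 N:1
  CH(CH3) → C:2 H:4
  CH2 → C:1 H:2
  CH(OH) → C:1 H:2 O:1
  CH(Cl) → C:1 H:1 Cl:1
  CH3 → C:1 H:3
Element totals:
  C: 8
  H: 16
  Cl: 1
  N: 1
  O: 2
Molecular formula: C8H16ClNO2.
  M = 8(12.011) + 16(1.008) + 35.45 + 14.007 + 2(15.999)
    = 96.088 + 16.128 + 35.450 + 14.007 + 31.998 = 193.671

193.67 g/mol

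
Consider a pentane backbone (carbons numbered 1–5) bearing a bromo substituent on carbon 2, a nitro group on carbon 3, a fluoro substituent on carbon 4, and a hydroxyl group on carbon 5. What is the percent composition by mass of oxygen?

20.87%

Atom tally by fragment:
  CH3 → C:1 H:3
  CH(Br) → C:1 H:1 Br:1
  CH(NO2) → C:1 H:1 N:1 O:2
  CH(F) → C:1 H:1 F:1
  CH2OH → C:1 H:3 O:1
Element totals:
  C: 5
  H: 9
  Br: 1
  F: 1
  N: 1
  O: 3
Molecular formula: C5H9BrFNO3.
Molar mass = 230.033 g/mol.
Mass from O: 3 × 15.999 = 47.997 g/mol.
%O = 47.997 / 230.033 × 100 = 20.87%.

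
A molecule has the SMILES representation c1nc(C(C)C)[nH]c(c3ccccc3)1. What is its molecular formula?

Atom tally by fragment:
  imidazole ring core → C:3 H:4 N:2
  (− 2 ring H displaced by substituents)
  + CH(CH3)2 → C:3 H:7
  + C6H5 → C:6 H:5
Element totals:
  C: 12
  H: 14
  N: 2

C12H14N2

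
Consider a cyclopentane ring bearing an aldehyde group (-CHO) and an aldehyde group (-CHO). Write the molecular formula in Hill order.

Atom tally by fragment:
  cyclopentane ring core → C:5 H:10
  (− 2 ring H displaced by substituents)
  + CHO → C:1 H:1 O:1
  + CHO → C:1 H:1 O:1
Element totals:
  C: 7
  H: 10
  O: 2

C7H10O2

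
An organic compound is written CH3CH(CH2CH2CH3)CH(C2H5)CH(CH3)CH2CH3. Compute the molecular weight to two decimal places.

170.34 g/mol

Atom tally by fragment:
  CH3 → C:1 H:3
  CH(CH2CH2CH3) → C:4 H:8
  CH(C2H5) → C:3 H:6
  CH(CH3) → C:2 H:4
  CH2 → C:1 H:2
  CH3 → C:1 H:3
Element totals:
  C: 12
  H: 26
Molecular formula: C12H26.
  M = 12(12.011) + 26(1.008)
    = 144.132 + 26.208 = 170.340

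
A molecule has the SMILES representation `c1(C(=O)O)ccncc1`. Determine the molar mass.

123.11 g/mol

Atom tally by fragment:
  pyridine ring core → C:5 H:5 N:1
  (− 1 ring H displaced by substituents)
  + COOH → C:1 H:1 O:2
Element totals:
  C: 6
  H: 5
  N: 1
  O: 2
Molecular formula: C6H5NO2.
  M = 6(12.011) + 5(1.008) + 14.007 + 2(15.999)
    = 72.066 + 5.040 + 14.007 + 31.998 = 123.111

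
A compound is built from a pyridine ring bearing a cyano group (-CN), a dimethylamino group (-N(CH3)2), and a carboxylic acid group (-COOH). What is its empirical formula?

C9H9N3O2

Atom tally by fragment:
  pyridine ring core → C:5 H:5 N:1
  (− 3 ring H displaced by substituents)
  + CN → C:1 N:1
  + N(CH3)2 → N:1 C:2 H:6
  + COOH → C:1 H:1 O:2
Element totals:
  C: 9
  H: 9
  N: 3
  O: 2
Molecular formula: C9H9N3O2.
gcd of subscripts (9, 9, 3, 2) = 1, so the empirical formula equals the molecular formula.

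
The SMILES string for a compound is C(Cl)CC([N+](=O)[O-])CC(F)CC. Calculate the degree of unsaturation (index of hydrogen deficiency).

Atom tally by fragment:
  ClCH2 → C:1 H:2 Cl:1
  CH2 → C:1 H:2
  CH(NO2) → C:1 H:1 N:1 O:2
  CH2 → C:1 H:2
  CH(F) → C:1 H:1 F:1
  CH2 → C:1 H:2
  CH3 → C:1 H:3
Element totals:
  C: 7
  H: 13
  Cl: 1
  F: 1
  N: 1
  O: 2
Molecular formula: C7H13ClFNO2.
DoU = (2C + 2 + N − H − X) / 2 = (2·7 + 2 + 1 − 13 − 2) / 2 = 1.

1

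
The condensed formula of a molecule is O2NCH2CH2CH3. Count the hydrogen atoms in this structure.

Atom tally by fragment:
  O2NCH2 → C:1 H:2 N:1 O:2
  CH2 → C:1 H:2
  CH3 → C:1 H:3
Element totals:
  C: 3
  H: 7
  N: 1
  O: 2

7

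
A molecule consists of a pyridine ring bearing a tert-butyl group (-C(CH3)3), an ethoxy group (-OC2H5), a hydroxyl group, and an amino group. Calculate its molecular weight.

210.28 g/mol

Atom tally by fragment:
  pyridine ring core → C:5 H:5 N:1
  (− 4 ring H displaced by substituents)
  + C(CH3)3 → C:4 H:9
  + OC2H5 → C:2 H:5 O:1
  + OH → O:1 H:1
  + NH2 → N:1 H:2
Element totals:
  C: 11
  H: 18
  N: 2
  O: 2
Molecular formula: C11H18N2O2.
  M = 11(12.011) + 18(1.008) + 2(14.007) + 2(15.999)
    = 132.121 + 18.144 + 28.014 + 31.998 = 210.277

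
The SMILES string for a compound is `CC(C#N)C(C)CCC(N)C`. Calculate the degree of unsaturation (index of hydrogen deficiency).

2

Atom tally by fragment:
  CH3 → C:1 H:3
  CH(CN) → C:2 H:1 N:1
  CH(CH3) → C:2 H:4
  CH2 → C:1 H:2
  CH2 → C:1 H:2
  CH(NH2) → C:1 H:3 N:1
  CH3 → C:1 H:3
Element totals:
  C: 9
  H: 18
  N: 2
Molecular formula: C9H18N2.
DoU = (2C + 2 + N − H − X) / 2 = (2·9 + 2 + 2 − 18 − 0) / 2 = 2.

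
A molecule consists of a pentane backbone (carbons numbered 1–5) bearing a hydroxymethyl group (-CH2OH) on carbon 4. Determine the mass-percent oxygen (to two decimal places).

Atom tally by fragment:
  CH3 → C:1 H:3
  CH2 → C:1 H:2
  CH2 → C:1 H:2
  CH(CH2OH) → C:2 H:4 O:1
  CH3 → C:1 H:3
Element totals:
  C: 6
  H: 14
  O: 1
Molecular formula: C6H14O.
Molar mass = 102.177 g/mol.
Mass from O: 1 × 15.999 = 15.999 g/mol.
%O = 15.999 / 102.177 × 100 = 15.66%.

15.66%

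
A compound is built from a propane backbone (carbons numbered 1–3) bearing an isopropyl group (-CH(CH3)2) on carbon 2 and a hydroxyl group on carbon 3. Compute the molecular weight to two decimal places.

Atom tally by fragment:
  CH3 → C:1 H:3
  CH(CH(CH3)2) → C:4 H:8
  CH2OH → C:1 H:3 O:1
Element totals:
  C: 6
  H: 14
  O: 1
Molecular formula: C6H14O.
  M = 6(12.011) + 14(1.008) + 15.999
    = 72.066 + 14.112 + 15.999 = 102.177

102.18 g/mol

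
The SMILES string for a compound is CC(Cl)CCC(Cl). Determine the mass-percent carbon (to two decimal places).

42.58%

Atom tally by fragment:
  CH3 → C:1 H:3
  CH(Cl) → C:1 H:1 Cl:1
  CH2 → C:1 H:2
  CH2 → C:1 H:2
  CH2Cl → C:1 H:2 Cl:1
Element totals:
  C: 5
  H: 10
  Cl: 2
Molecular formula: C5H10Cl2.
Molar mass = 141.035 g/mol.
Mass from C: 5 × 12.011 = 60.055 g/mol.
%C = 60.055 / 141.035 × 100 = 42.58%.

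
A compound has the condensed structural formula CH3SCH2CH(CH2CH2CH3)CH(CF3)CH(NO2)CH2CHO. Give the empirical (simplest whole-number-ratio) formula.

C11H18F3NO3S

Atom tally by fragment:
  CH3SCH2 → C:2 H:5 S:1
  CH(CH2CH2CH3) → C:4 H:8
  CH(CF3) → C:2 H:1 F:3
  CH(NO2) → C:1 H:1 N:1 O:2
  CH2CHO → C:2 H:3 O:1
Element totals:
  C: 11
  H: 18
  F: 3
  N: 1
  O: 3
  S: 1
Molecular formula: C11H18F3NO3S.
gcd of subscripts (11, 3, 18, 1, 3, 1) = 1, so the empirical formula equals the molecular formula.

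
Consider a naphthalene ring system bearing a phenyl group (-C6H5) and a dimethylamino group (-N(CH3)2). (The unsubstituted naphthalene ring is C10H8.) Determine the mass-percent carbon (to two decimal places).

87.41%

Atom tally by fragment:
  naphthalene ring system core → C:10 H:8
  (− 2 ring H displaced by substituents)
  + C6H5 → C:6 H:5
  + N(CH3)2 → N:1 C:2 H:6
Element totals:
  C: 18
  H: 17
  N: 1
Molecular formula: C18H17N.
Molar mass = 247.341 g/mol.
Mass from C: 18 × 12.011 = 216.198 g/mol.
%C = 216.198 / 247.341 × 100 = 87.41%.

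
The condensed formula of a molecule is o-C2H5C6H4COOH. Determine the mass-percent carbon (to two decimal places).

71.98%

Atom tally by fragment:
  benzene ring core → C:6 H:6
  (− 2 ring H displaced by substituents)
  + C2H5 → C:2 H:5
  + COOH → C:1 H:1 O:2
Element totals:
  C: 9
  H: 10
  O: 2
Molecular formula: C9H10O2.
Molar mass = 150.177 g/mol.
Mass from C: 9 × 12.011 = 108.099 g/mol.
%C = 108.099 / 150.177 × 100 = 71.98%.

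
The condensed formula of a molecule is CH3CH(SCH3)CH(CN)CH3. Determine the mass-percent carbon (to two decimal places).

Atom tally by fragment:
  CH3 → C:1 H:3
  CH(SCH3) → C:2 H:4 S:1
  CH(CN) → C:2 H:1 N:1
  CH3 → C:1 H:3
Element totals:
  C: 6
  H: 11
  N: 1
  S: 1
Molecular formula: C6H11NS.
Molar mass = 129.221 g/mol.
Mass from C: 6 × 12.011 = 72.066 g/mol.
%C = 72.066 / 129.221 × 100 = 55.77%.

55.77%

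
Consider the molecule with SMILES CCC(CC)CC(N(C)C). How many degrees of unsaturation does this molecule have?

0

Atom tally by fragment:
  CH3 → C:1 H:3
  CH2 → C:1 H:2
  CH(C2H5) → C:3 H:6
  CH2 → C:1 H:2
  CH2N(CH3)2 → C:3 H:8 N:1
Element totals:
  C: 9
  H: 21
  N: 1
Molecular formula: C9H21N.
DoU = (2C + 2 + N − H − X) / 2 = (2·9 + 2 + 1 − 21 − 0) / 2 = 0.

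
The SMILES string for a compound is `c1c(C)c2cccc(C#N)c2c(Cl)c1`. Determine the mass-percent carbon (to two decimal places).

Atom tally by fragment:
  naphthalene ring system core → C:10 H:8
  (− 3 ring H displaced by substituents)
  + CH3 → C:1 H:3
  + CN → C:1 N:1
  + Cl → Cl:1
Element totals:
  C: 12
  H: 8
  Cl: 1
  N: 1
Molecular formula: C12H8ClN.
Molar mass = 201.653 g/mol.
Mass from C: 12 × 12.011 = 144.132 g/mol.
%C = 144.132 / 201.653 × 100 = 71.48%.

71.48%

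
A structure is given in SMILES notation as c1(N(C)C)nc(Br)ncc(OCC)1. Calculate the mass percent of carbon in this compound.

39.04%

Atom tally by fragment:
  pyrimidine ring core → C:4 H:4 N:2
  (− 3 ring H displaced by substituents)
  + N(CH3)2 → N:1 C:2 H:6
  + Br → Br:1
  + OC2H5 → C:2 H:5 O:1
Element totals:
  C: 8
  H: 12
  Br: 1
  N: 3
  O: 1
Molecular formula: C8H12BrN3O.
Molar mass = 246.108 g/mol.
Mass from C: 8 × 12.011 = 96.088 g/mol.
%C = 96.088 / 246.108 × 100 = 39.04%.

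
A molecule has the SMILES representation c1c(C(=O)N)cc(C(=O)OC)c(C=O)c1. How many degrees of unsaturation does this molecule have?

7

Atom tally by fragment:
  benzene ring core → C:6 H:6
  (− 3 ring H displaced by substituents)
  + CONH2 → C:1 H:2 O:1 N:1
  + COOCH3 → C:2 H:3 O:2
  + CHO → C:1 H:1 O:1
Element totals:
  C: 10
  H: 9
  N: 1
  O: 4
Molecular formula: C10H9NO4.
DoU = (2C + 2 + N − H − X) / 2 = (2·10 + 2 + 1 − 9 − 0) / 2 = 7.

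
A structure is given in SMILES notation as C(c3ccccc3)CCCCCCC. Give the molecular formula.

C14H22

Atom tally by fragment:
  C6H5CH2 → C:7 H:7
  CH2 → C:1 H:2
  CH2 → C:1 H:2
  CH2 → C:1 H:2
  CH2 → C:1 H:2
  CH2 → C:1 H:2
  CH2 → C:1 H:2
  CH3 → C:1 H:3
Element totals:
  C: 14
  H: 22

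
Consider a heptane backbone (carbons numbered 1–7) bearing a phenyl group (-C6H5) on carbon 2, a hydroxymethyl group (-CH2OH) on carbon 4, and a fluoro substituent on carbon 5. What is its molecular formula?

Atom tally by fragment:
  CH3 → C:1 H:3
  CH(C6H5) → C:7 H:6
  CH2 → C:1 H:2
  CH(CH2OH) → C:2 H:4 O:1
  CH(F) → C:1 H:1 F:1
  CH2 → C:1 H:2
  CH3 → C:1 H:3
Element totals:
  C: 14
  H: 21
  F: 1
  O: 1

C14H21FO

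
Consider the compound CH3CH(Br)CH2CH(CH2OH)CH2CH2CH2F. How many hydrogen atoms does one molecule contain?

16

Atom tally by fragment:
  CH3 → C:1 H:3
  CH(Br) → C:1 H:1 Br:1
  CH2 → C:1 H:2
  CH(CH2OH) → C:2 H:4 O:1
  CH2 → C:1 H:2
  CH2 → C:1 H:2
  CH2F → C:1 H:2 F:1
Element totals:
  C: 8
  H: 16
  Br: 1
  F: 1
  O: 1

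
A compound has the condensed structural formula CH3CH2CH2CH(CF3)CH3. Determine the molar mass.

Element totals:
  C: 6
  H: 11
  F: 3
Molecular formula: C6H11F3.
  M = 6(12.011) + 11(1.008) + 3(18.998)
    = 72.066 + 11.088 + 56.994 = 140.148

140.15 g/mol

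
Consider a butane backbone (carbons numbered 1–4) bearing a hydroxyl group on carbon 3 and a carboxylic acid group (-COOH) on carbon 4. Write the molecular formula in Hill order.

C5H10O3

Atom tally by fragment:
  CH3 → C:1 H:3
  CH2 → C:1 H:2
  CH(OH) → C:1 H:2 O:1
  CH2COOH → C:2 H:3 O:2
Element totals:
  C: 5
  H: 10
  O: 3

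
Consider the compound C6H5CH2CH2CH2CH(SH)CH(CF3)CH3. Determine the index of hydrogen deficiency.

4

Atom tally by fragment:
  C6H5CH2 → C:7 H:7
  CH2 → C:1 H:2
  CH2 → C:1 H:2
  CH(SH) → C:1 H:2 S:1
  CH(CF3) → C:2 H:1 F:3
  CH3 → C:1 H:3
Element totals:
  C: 13
  H: 17
  F: 3
  S: 1
Molecular formula: C13H17F3S.
DoU = (2C + 2 + N − H − X) / 2 = (2·13 + 2 + 0 − 17 − 3) / 2 = 4.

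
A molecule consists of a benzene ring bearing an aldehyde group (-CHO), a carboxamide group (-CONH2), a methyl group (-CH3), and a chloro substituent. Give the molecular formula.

C9H8ClNO2

Atom tally by fragment:
  benzene ring core → C:6 H:6
  (− 4 ring H displaced by substituents)
  + CHO → C:1 H:1 O:1
  + CONH2 → C:1 H:2 O:1 N:1
  + CH3 → C:1 H:3
  + Cl → Cl:1
Element totals:
  C: 9
  H: 8
  Cl: 1
  N: 1
  O: 2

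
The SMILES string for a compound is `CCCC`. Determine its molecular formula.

Atom tally by fragment:
  CH3 → C:1 H:3
  CH2 → C:1 H:2
  CH2 → C:1 H:2
  CH3 → C:1 H:3
Element totals:
  C: 4
  H: 10

C4H10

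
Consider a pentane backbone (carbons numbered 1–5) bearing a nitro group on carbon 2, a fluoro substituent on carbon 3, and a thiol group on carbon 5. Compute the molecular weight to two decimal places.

167.20 g/mol

Atom tally by fragment:
  CH3 → C:1 H:3
  CH(NO2) → C:1 H:1 N:1 O:2
  CH(F) → C:1 H:1 F:1
  CH2 → C:1 H:2
  CH2SH → C:1 H:3 S:1
Element totals:
  C: 5
  H: 10
  F: 1
  N: 1
  O: 2
  S: 1
Molecular formula: C5H10FNO2S.
  M = 5(12.011) + 10(1.008) + 18.998 + 14.007 + 2(15.999) + 32.06
    = 60.055 + 10.080 + 18.998 + 14.007 + 31.998 + 32.060 = 167.198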